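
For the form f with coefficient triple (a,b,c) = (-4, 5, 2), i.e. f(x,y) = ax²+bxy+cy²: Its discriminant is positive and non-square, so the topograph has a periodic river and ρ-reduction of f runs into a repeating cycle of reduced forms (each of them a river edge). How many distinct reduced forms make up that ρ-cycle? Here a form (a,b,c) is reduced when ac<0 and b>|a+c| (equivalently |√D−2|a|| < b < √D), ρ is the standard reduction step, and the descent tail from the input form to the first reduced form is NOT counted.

D = 57, ⌊√D⌋ = 7
river: ρ → (2,7,-1)
river: ρ → (-1,7,2)
river: ρ → (2,5,-4)
river: ρ → (-4,3,3)
river: ρ → (3,3,-4)
river: ρ → (-4,5,2)
ρ-cycle length = 6 (tail of 0 descent steps not counted)

6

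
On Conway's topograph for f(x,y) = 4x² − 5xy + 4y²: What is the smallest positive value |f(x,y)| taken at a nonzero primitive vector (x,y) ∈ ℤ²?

translate: b→3 (≡-5 mod 8), so (4,-5,4)→(4,3,3)
flip: (4,3,3)→(3,-3,4)
translate: b→3 (≡-3 mod 6), so (3,-3,4)→(3,3,4)
reduced (well bottom): (3,3,4) with a≤c, −a<b≤a
well minimum = a = 3

3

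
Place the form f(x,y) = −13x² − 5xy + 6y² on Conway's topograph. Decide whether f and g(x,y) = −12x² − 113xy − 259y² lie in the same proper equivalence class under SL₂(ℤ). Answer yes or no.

D₁ = 337, D₂ = 337
river cycle of f (length 42): (6, 17, -2), (-2, 15, 14), (14, 13, -3), (-3, 17, 4), (4, 15, -7), (-7, 13, 6), (6, 11, -9), (-9, 7, 8), (8, 9, -8), (-8, 7, 9), … (32 more)
river cycle of g (length 42): (-12, 7, 6), (6, 17, -2), (-2, 15, 14), (14, 13, -3), (-3, 17, 4), (4, 15, -7), (-7, 13, 6), (6, 11, -9), (-9, 7, 8), (8, 9, -8), … (32 more)
cycles coincide ⇒ equivalent

yes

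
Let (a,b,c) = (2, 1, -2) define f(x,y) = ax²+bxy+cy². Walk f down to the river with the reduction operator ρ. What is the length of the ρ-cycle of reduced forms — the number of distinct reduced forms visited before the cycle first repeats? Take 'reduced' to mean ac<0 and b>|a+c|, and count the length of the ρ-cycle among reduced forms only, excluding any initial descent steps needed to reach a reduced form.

D = 17, ⌊√D⌋ = 4
river: ρ → (-2,3,1)
river: ρ → (1,3,-2)
river: ρ → (-2,1,2)
river: ρ → (2,3,-1)
river: ρ → (-1,3,2)
river: ρ → (2,1,-2)
ρ-cycle length = 6 (tail of 0 descent steps not counted)

6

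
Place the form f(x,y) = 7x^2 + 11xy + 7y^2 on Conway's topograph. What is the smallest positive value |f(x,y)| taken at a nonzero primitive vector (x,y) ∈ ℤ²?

translate: b→-3 (≡11 mod 14), so (7,11,7)→(7,-3,3)
flip: (7,-3,3)→(3,3,7)
reduced (well bottom): (3,3,7) with a≤c, −a<b≤a
well minimum = a = 3

3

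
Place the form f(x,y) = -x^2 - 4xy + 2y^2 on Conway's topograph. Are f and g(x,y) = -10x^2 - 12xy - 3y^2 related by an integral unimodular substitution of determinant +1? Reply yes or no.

D₁ = 24, D₂ = 24
river cycle of f (length 2): (2, 4, -1), (-1, 4, 2)
river cycle of g (length 2): (2, 4, -1), (-1, 4, 2)
cycles coincide ⇒ equivalent

yes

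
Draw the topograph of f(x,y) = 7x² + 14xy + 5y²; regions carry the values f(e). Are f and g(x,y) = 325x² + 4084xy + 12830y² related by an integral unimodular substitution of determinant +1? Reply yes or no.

D₁ = 56, D₂ = 56
river cycle of f (length 4): (5, 6, -1), (-1, 6, 5), (5, 4, -2), (-2, 4, 5)
river cycle of g (length 4): (5, 6, -1), (-1, 6, 5), (5, 4, -2), (-2, 4, 5)
cycles coincide ⇒ equivalent

yes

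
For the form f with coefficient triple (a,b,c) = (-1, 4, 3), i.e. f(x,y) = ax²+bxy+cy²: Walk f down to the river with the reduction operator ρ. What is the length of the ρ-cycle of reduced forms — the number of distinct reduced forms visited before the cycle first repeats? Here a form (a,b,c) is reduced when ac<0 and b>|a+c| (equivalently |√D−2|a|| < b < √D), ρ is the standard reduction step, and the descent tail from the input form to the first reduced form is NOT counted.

D = 28, ⌊√D⌋ = 5
river: ρ → (3,2,-2)
river: ρ → (-2,2,3)
river: ρ → (3,4,-1)
river: ρ → (-1,4,3)
ρ-cycle length = 4 (tail of 0 descent steps not counted)

4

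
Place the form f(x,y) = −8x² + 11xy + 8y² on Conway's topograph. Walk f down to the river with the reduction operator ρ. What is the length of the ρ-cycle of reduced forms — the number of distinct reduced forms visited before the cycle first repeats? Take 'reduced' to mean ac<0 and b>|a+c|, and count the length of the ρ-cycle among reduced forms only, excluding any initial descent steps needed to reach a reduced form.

D = 377, ⌊√D⌋ = 19
river: ρ → (8,5,-11)
river: ρ → (-11,17,2)
river: ρ → (2,19,-2)
river: ρ → (-2,17,11)
river: ρ → (11,5,-8)
river: ρ → (-8,11,8)
ρ-cycle length = 6 (tail of 0 descent steps not counted)

6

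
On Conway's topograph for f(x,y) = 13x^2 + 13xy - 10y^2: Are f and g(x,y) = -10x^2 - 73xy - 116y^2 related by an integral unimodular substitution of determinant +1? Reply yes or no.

D₁ = 689, D₂ = 689
river cycle of f (length 6): (-10, 7, 16), (16, 25, -1), (-1, 25, 16), (16, 7, -10), (-10, 13, 13), (13, 13, -10)
river cycle of g (length 6): (-10, 7, 16), (16, 25, -1), (-1, 25, 16), (16, 7, -10), (-10, 13, 13), (13, 13, -10)
cycles coincide ⇒ equivalent

yes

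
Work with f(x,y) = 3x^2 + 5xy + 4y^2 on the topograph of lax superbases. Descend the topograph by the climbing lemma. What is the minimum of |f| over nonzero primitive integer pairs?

translate: b→-1 (≡5 mod 6), so (3,5,4)→(3,-1,2)
flip: (3,-1,2)→(2,1,3)
reduced (well bottom): (2,1,3) with a≤c, −a<b≤a
well minimum = a = 2

2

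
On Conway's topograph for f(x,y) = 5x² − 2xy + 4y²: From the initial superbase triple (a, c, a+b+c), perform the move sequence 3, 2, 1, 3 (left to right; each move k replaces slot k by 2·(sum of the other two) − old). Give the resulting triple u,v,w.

start (5,4,7) = (f(1,0),f(0,1),f(1,1))
replace slot 3: 2·(5+4) − 7 = 11 → (5,4,11)
replace slot 2: 2·(5+11) − 4 = 28 → (5,28,11)
replace slot 1: 2·(28+11) − 5 = 73 → (73,28,11)
replace slot 3: 2·(73+28) − 11 = 191 → (73,28,191)

73,28,191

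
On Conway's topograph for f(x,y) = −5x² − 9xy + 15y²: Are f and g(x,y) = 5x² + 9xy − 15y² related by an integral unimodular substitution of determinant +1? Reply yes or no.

D₁ = 381, D₂ = 381
river cycle of f (length 6): (-5, 11, 13), (13, 15, -3), (-3, 15, 13), (13, 11, -5), (-5, 19, 1), (1, 19, -5)
river cycle of g (length 6): (5, 19, -1), (-1, 19, 5), (5, 11, -13), (-13, 15, 3), (3, 15, -13), (-13, 11, 5)
cycles differ ⇒ inequivalent

no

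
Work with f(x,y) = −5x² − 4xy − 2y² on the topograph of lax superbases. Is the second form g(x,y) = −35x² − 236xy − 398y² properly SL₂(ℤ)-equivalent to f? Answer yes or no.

D₁ = -24, D₂ = -24
f is negative-definite; reduce −f:
−f: flip: (5,4,2)→(2,-4,5)
−f: translate: b→0 (≡-4 mod 4), so (2,-4,5)→(2,0,3)
−f: reduced (well bottom): (2,0,3) with a≤c, −a<b≤a
flip sign back: reduced form of f is (-2,0,-3)
g is negative-definite; reduce −g:
−g: translate: b→26 (≡236 mod 70), so (35,236,398)→(35,26,5)
−g: flip: (35,26,5)→(5,-26,35)
−g: translate: b→4 (≡-26 mod 10), so (5,-26,35)→(5,4,2)
−g: flip: (5,4,2)→(2,-4,5)
−g: translate: b→0 (≡-4 mod 4), so (2,-4,5)→(2,0,3)
−g: reduced (well bottom): (2,0,3) with a≤c, −a<b≤a
flip sign back: reduced form of g is (-2,0,-3)
reduced forms (-2, 0, -3) vs (-2, 0, -3) ⇒ equivalent

yes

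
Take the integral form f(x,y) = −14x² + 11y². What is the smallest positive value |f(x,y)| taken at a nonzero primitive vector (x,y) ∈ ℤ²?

descent: ρ → (11,22,-3)  [lands on river]
river: ρ → (-3,20,18)
river: ρ → (18,16,-5)
river: ρ → (-5,24,2)
river: ρ → (2,24,-5)
river: ρ → (-5,16,18)
river: ρ → (18,20,-3)
river: ρ → (-3,22,11)
closes: descent 1, river 8
min |a| on river = 2

2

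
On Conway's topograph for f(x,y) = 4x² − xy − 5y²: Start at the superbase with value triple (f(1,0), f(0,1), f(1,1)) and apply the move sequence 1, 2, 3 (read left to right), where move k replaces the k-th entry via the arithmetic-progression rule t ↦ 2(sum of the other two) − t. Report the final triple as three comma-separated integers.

start (4,-5,-2) = (f(1,0),f(0,1),f(1,1))
replace slot 1: 2·((-5)+(-2)) − 4 = -18 → (-18,-5,-2)
replace slot 2: 2·((-18)+(-2)) − (-5) = -35 → (-18,-35,-2)
replace slot 3: 2·((-18)+(-35)) − (-2) = -104 → (-18,-35,-104)

-18,-35,-104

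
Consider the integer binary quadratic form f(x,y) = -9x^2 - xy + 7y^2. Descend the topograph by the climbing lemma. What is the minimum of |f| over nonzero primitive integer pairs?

descent: ρ → (7,15,-1)  [lands on river]
river: ρ → (-1,15,7)
river: ρ → (7,13,-3)
river: ρ → (-3,11,11)
river: ρ → (11,11,-3)
river: ρ → (-3,13,7)
closes: descent 1, river 6
min |a| on river = 1

1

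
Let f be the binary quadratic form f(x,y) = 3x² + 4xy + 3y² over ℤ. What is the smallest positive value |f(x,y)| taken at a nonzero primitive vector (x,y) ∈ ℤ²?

translate: b→-2 (≡4 mod 6), so (3,4,3)→(3,-2,2)
flip: (3,-2,2)→(2,2,3)
reduced (well bottom): (2,2,3) with a≤c, −a<b≤a
well minimum = a = 2

2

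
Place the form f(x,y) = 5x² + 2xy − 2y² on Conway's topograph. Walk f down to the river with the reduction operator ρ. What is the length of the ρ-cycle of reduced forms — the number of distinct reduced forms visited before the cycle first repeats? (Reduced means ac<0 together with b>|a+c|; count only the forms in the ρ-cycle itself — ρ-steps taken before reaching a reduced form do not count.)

D = 44, ⌊√D⌋ = 6
descent: ρ → (-2,6,1)  [lands on river]
river: ρ → (1,6,-2)
ρ-cycle length = 2 (tail of 1 descent step not counted)

2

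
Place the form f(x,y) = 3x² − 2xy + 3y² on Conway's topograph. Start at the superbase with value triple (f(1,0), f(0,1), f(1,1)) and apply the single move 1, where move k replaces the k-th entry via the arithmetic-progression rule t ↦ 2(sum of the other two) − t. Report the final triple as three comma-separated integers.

start (3,3,4) = (f(1,0),f(0,1),f(1,1))
replace slot 1: 2·(3+4) − 3 = 11 → (11,3,4)

11,3,4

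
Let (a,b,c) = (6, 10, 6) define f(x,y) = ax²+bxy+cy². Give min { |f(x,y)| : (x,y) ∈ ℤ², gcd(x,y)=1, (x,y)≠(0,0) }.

translate: b→-2 (≡10 mod 12), so (6,10,6)→(6,-2,2)
flip: (6,-2,2)→(2,2,6)
reduced (well bottom): (2,2,6) with a≤c, −a<b≤a
well minimum = a = 2

2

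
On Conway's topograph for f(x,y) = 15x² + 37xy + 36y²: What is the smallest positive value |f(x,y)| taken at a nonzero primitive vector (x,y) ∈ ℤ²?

translate: b→7 (≡37 mod 30), so (15,37,36)→(15,7,14)
flip: (15,7,14)→(14,-7,15)
reduced (well bottom): (14,-7,15) with a≤c, −a<b≤a
well minimum = a = 14

14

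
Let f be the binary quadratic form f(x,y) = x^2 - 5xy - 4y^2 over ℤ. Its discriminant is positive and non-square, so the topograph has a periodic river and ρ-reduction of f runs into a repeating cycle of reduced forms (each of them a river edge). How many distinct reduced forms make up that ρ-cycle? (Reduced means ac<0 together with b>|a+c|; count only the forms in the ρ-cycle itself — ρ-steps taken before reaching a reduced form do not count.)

D = 41, ⌊√D⌋ = 6
descent: ρ → (-4,5,1)  [lands on river]
river: ρ → (1,5,-4)
river: ρ → (-4,3,2)
river: ρ → (2,5,-2)
river: ρ → (-2,3,4)
river: ρ → (4,5,-1)
river: ρ → (-1,5,4)
river: ρ → (4,3,-2)
river: ρ → (-2,5,2)
river: ρ → (2,3,-4)
ρ-cycle length = 10 (tail of 1 descent step not counted)

10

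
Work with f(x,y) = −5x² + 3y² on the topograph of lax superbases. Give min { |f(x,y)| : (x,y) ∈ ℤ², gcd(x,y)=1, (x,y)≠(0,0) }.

descent: ρ → (3,6,-2)  [lands on river]
river: ρ → (-2,6,3)
closes: descent 1, river 2
min |a| on river = 2

2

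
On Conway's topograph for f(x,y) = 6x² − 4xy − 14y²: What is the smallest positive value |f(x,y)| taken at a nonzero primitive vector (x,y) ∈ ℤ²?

descent: ρ → (-14,4,6)
descent: ρ → (6,8,-12)  [lands on river]
river: ρ → (-12,16,2)
river: ρ → (2,16,-12)
river: ρ → (-12,8,6)
river: ρ → (6,16,-4)
river: ρ → (-4,16,6)
closes: descent 2, river 6
min |a| on river = 2

2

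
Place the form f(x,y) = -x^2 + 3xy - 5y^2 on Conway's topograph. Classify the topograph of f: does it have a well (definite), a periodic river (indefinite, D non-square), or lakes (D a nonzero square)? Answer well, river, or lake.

D = b²−4ac = 3² − 4·(-1)·(-5) = -11
D < 0 ⇒ definite ⇒ every region one sign ⇒ single well

well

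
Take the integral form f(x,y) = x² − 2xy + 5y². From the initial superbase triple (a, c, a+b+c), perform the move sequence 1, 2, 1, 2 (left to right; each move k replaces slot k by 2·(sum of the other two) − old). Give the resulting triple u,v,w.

start (1,5,4) = (f(1,0),f(0,1),f(1,1))
replace slot 1: 2·(5+4) − 1 = 17 → (17,5,4)
replace slot 2: 2·(17+4) − 5 = 37 → (17,37,4)
replace slot 1: 2·(37+4) − 17 = 65 → (65,37,4)
replace slot 2: 2·(65+4) − 37 = 101 → (65,101,4)

65,101,4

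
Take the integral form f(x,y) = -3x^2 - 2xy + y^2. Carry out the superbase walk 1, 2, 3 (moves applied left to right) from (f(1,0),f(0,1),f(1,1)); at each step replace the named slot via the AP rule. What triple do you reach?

start (-3,1,-4) = (f(1,0),f(0,1),f(1,1))
replace slot 1: 2·(1+(-4)) − (-3) = -3 → (-3,1,-4)
replace slot 2: 2·((-3)+(-4)) − 1 = -15 → (-3,-15,-4)
replace slot 3: 2·((-3)+(-15)) − (-4) = -32 → (-3,-15,-32)

-3,-15,-32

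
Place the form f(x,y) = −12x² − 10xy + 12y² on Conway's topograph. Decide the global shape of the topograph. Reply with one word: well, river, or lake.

D = b²−4ac = (-10)² − 4·(-12)·12 = 676
D = 26² is a perfect square ⇒ form factors over ℤ ⇒ lakes

lake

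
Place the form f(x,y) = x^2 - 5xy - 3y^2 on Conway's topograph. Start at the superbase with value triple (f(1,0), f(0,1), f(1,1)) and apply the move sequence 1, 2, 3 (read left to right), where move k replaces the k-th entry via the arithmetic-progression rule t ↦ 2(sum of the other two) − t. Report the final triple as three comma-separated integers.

start (1,-3,-7) = (f(1,0),f(0,1),f(1,1))
replace slot 1: 2·((-3)+(-7)) − 1 = -21 → (-21,-3,-7)
replace slot 2: 2·((-21)+(-7)) − (-3) = -53 → (-21,-53,-7)
replace slot 3: 2·((-21)+(-53)) − (-7) = -141 → (-21,-53,-141)

-21,-53,-141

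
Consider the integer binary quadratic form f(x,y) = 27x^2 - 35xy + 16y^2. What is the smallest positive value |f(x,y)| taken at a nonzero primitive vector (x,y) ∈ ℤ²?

translate: b→19 (≡-35 mod 54), so (27,-35,16)→(27,19,8)
flip: (27,19,8)→(8,-19,27)
translate: b→-3 (≡-19 mod 16), so (8,-19,27)→(8,-3,16)
reduced (well bottom): (8,-3,16) with a≤c, −a<b≤a
well minimum = a = 8

8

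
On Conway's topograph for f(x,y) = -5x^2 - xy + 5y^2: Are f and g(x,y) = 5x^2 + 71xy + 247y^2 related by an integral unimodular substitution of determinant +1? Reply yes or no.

D₁ = 101, D₂ = 101
river cycle of f (length 6): (5, 1, -5), (-5, 9, 1), (1, 9, -5), (-5, 1, 5), (5, 9, -1), (-1, 9, 5)
river cycle of g (length 6): (5, 1, -5), (-5, 9, 1), (1, 9, -5), (-5, 1, 5), (5, 9, -1), (-1, 9, 5)
cycles coincide ⇒ equivalent

yes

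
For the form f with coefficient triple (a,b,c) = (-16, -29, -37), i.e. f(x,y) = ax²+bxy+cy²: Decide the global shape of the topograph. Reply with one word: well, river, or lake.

D = b²−4ac = (-29)² − 4·(-16)·(-37) = -1527
D < 0 ⇒ definite ⇒ every region one sign ⇒ single well

well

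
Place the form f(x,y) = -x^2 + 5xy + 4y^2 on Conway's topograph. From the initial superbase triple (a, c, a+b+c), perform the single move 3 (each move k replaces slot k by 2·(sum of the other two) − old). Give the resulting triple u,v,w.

start (-1,4,8) = (f(1,0),f(0,1),f(1,1))
replace slot 3: 2·((-1)+4) − 8 = -2 → (-1,4,-2)

-1,4,-2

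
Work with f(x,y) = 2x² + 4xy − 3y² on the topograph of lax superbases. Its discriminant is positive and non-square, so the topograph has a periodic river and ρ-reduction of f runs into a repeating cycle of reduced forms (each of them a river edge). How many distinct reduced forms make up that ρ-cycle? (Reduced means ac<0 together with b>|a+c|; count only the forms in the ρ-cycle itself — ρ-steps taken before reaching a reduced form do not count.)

D = 40, ⌊√D⌋ = 6
river: ρ → (-3,2,3)
river: ρ → (3,4,-2)
river: ρ → (-2,4,3)
river: ρ → (3,2,-3)
river: ρ → (-3,4,2)
river: ρ → (2,4,-3)
ρ-cycle length = 6 (tail of 0 descent steps not counted)

6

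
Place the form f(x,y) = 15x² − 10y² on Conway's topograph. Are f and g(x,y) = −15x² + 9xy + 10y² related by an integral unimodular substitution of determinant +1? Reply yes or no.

D₁ = 600, D₂ = 681
discriminants differ ⇒ not SL₂(ℤ)-equivalent

no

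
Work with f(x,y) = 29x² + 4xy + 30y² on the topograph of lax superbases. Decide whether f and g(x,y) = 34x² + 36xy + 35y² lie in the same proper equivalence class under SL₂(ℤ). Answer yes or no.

D₁ = -3464, D₂ = -3464
f: reduced (well bottom): (29,4,30) with a≤c, −a<b≤a
g: translate: b→-32 (≡36 mod 68), so (34,36,35)→(34,-32,33)
g: flip: (34,-32,33)→(33,32,34)
g: reduced (well bottom): (33,32,34) with a≤c, −a<b≤a
reduced forms (29, 4, 30) vs (33, 32, 34) ⇒ inequivalent

no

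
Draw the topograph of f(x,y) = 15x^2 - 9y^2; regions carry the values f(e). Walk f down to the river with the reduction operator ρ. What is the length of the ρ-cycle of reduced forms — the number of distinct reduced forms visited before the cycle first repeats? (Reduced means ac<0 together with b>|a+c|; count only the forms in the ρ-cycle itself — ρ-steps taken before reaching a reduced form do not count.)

D = 540, ⌊√D⌋ = 23
descent: ρ → (-9,18,6)  [lands on river]
river: ρ → (6,18,-9)
ρ-cycle length = 2 (tail of 1 descent step not counted)

2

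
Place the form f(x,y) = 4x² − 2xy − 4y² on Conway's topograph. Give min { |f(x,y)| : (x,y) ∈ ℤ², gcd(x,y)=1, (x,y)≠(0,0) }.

descent: ρ → (-4,2,4)  [lands on river]
river: ρ → (4,6,-2)
river: ρ → (-2,6,4)
river: ρ → (4,2,-4)
river: ρ → (-4,6,2)
river: ρ → (2,6,-4)
closes: descent 1, river 6
min |a| on river = 2

2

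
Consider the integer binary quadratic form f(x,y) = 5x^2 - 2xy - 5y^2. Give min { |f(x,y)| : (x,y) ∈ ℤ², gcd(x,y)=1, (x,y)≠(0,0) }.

descent: ρ → (-5,2,5)  [lands on river]
river: ρ → (5,8,-2)
river: ρ → (-2,8,5)
river: ρ → (5,2,-5)
river: ρ → (-5,8,2)
river: ρ → (2,8,-5)
closes: descent 1, river 6
min |a| on river = 2

2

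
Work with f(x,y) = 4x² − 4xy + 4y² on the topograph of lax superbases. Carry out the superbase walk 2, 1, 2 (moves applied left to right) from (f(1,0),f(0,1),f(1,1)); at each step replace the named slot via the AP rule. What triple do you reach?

start (4,4,4) = (f(1,0),f(0,1),f(1,1))
replace slot 2: 2·(4+4) − 4 = 12 → (4,12,4)
replace slot 1: 2·(12+4) − 4 = 28 → (28,12,4)
replace slot 2: 2·(28+4) − 12 = 52 → (28,52,4)

28,52,4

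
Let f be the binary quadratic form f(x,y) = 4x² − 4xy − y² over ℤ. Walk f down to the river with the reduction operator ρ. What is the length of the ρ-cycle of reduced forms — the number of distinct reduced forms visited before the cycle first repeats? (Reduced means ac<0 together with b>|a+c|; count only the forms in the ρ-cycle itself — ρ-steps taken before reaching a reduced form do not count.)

D = 32, ⌊√D⌋ = 5
descent: ρ → (-1,4,4)  [lands on river]
river: ρ → (4,4,-1)
ρ-cycle length = 2 (tail of 1 descent step not counted)

2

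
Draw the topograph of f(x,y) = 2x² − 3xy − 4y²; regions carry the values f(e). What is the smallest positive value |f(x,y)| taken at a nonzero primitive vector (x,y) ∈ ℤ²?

descent: ρ → (-4,3,2)  [lands on river]
river: ρ → (2,5,-2)
river: ρ → (-2,3,4)
river: ρ → (4,5,-1)
river: ρ → (-1,5,4)
river: ρ → (4,3,-2)
river: ρ → (-2,5,2)
river: ρ → (2,3,-4)
river: ρ → (-4,5,1)
river: ρ → (1,5,-4)
closes: descent 1, river 10
min |a| on river = 1

1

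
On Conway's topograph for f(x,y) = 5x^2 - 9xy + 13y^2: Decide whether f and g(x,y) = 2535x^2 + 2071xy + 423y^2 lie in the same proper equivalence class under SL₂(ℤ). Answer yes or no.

D₁ = -179, D₂ = -179
f: translate: b→1 (≡-9 mod 10), so (5,-9,13)→(5,1,9)
f: reduced (well bottom): (5,1,9) with a≤c, −a<b≤a
g: flip: (2535,2071,423)→(423,-2071,2535)
g: translate: b→-379 (≡-2071 mod 846), so (423,-2071,2535)→(423,-379,85)
g: flip: (423,-379,85)→(85,379,423)
g: translate: b→39 (≡379 mod 170), so (85,379,423)→(85,39,5)
g: flip: (85,39,5)→(5,-39,85)
g: translate: b→1 (≡-39 mod 10), so (5,-39,85)→(5,1,9)
g: reduced (well bottom): (5,1,9) with a≤c, −a<b≤a
reduced forms (5, 1, 9) vs (5, 1, 9) ⇒ equivalent

yes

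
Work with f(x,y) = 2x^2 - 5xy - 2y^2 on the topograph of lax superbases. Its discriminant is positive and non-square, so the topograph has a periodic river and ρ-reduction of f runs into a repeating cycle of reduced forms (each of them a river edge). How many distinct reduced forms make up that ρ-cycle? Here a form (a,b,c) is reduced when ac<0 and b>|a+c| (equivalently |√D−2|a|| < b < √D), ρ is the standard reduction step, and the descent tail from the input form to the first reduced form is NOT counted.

D = 41, ⌊√D⌋ = 6
descent: ρ → (-2,5,2)  [lands on river]
river: ρ → (2,3,-4)
river: ρ → (-4,5,1)
river: ρ → (1,5,-4)
river: ρ → (-4,3,2)
river: ρ → (2,5,-2)
river: ρ → (-2,3,4)
river: ρ → (4,5,-1)
river: ρ → (-1,5,4)
river: ρ → (4,3,-2)
ρ-cycle length = 10 (tail of 1 descent step not counted)

10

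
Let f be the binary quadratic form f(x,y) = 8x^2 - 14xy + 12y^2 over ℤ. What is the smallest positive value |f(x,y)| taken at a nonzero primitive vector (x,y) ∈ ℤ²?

translate: b→2 (≡-14 mod 16), so (8,-14,12)→(8,2,6)
flip: (8,2,6)→(6,-2,8)
reduced (well bottom): (6,-2,8) with a≤c, −a<b≤a
well minimum = a = 6

6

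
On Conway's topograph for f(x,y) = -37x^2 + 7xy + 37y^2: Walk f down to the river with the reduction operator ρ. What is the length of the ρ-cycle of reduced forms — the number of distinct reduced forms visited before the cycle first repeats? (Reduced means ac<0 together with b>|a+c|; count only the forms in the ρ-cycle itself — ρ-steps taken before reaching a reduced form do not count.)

D = 5525, ⌊√D⌋ = 74
river: ρ → (37,67,-7)
river: ρ → (-7,73,7)
river: ρ → (7,67,-37)
river: ρ → (-37,7,37)
ρ-cycle length = 4 (tail of 0 descent steps not counted)

4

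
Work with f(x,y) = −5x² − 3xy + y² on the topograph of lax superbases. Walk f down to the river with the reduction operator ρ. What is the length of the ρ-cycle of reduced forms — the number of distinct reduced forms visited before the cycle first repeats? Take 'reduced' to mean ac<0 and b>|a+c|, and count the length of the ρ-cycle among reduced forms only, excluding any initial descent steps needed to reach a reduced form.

D = 29, ⌊√D⌋ = 5
descent: ρ → (1,5,-1)  [lands on river]
river: ρ → (-1,5,1)
ρ-cycle length = 2 (tail of 1 descent step not counted)

2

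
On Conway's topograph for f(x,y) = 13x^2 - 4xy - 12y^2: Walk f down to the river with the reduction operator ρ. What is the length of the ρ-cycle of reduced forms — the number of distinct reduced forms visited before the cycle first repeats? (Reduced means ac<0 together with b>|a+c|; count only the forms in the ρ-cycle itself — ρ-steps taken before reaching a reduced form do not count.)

D = 640, ⌊√D⌋ = 25
descent: ρ → (-12,4,13)  [lands on river]
river: ρ → (13,22,-3)
river: ρ → (-3,20,20)
river: ρ → (20,20,-3)
river: ρ → (-3,22,13)
river: ρ → (13,4,-12)
river: ρ → (-12,20,5)
river: ρ → (5,20,-12)
ρ-cycle length = 8 (tail of 1 descent step not counted)

8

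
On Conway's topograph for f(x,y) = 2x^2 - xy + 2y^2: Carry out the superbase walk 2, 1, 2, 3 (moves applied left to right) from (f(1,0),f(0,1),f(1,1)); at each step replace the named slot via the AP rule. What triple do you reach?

start (2,2,3) = (f(1,0),f(0,1),f(1,1))
replace slot 2: 2·(2+3) − 2 = 8 → (2,8,3)
replace slot 1: 2·(8+3) − 2 = 20 → (20,8,3)
replace slot 2: 2·(20+3) − 8 = 38 → (20,38,3)
replace slot 3: 2·(20+38) − 3 = 113 → (20,38,113)

20,38,113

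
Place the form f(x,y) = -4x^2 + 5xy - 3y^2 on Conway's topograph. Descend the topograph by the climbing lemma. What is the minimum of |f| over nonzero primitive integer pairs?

translate: b→3 (≡-5 mod 8), so (4,-5,3)→(4,3,2)
flip: (4,3,2)→(2,-3,4)
translate: b→1 (≡-3 mod 4), so (2,-3,4)→(2,1,3)
reduced (well bottom): (2,1,3) with a≤c, −a<b≤a
well minimum |f| = |-2| = 2 (negative-definite)

2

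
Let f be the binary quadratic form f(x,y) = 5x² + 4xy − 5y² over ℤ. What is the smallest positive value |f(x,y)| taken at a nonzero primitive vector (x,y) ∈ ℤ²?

river: ρ → (-5,6,4)
river: ρ → (4,10,-1)
river: ρ → (-1,10,4)
river: ρ → (4,6,-5)
river: ρ → (-5,4,5)
river: ρ → (5,6,-4)
river: ρ → (-4,10,1)
river: ρ → (1,10,-4)
river: ρ → (-4,6,5)
river: ρ → (5,4,-5)
closes: descent 0, river 10
min |a| on river = 1

1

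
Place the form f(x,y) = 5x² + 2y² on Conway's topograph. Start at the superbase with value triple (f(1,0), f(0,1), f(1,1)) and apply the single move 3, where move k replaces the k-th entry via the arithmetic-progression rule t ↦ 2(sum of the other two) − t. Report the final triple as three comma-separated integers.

start (5,2,7) = (f(1,0),f(0,1),f(1,1))
replace slot 3: 2·(5+2) − 7 = 7 → (5,2,7)

5,2,7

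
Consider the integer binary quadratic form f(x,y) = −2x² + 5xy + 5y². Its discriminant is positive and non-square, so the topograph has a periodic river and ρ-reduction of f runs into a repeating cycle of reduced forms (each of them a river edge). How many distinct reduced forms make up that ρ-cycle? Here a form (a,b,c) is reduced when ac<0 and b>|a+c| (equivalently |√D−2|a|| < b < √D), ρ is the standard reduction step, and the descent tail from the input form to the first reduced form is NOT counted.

D = 65, ⌊√D⌋ = 8
river: ρ → (5,5,-2)
river: ρ → (-2,7,2)
river: ρ → (2,5,-5)
river: ρ → (-5,5,2)
river: ρ → (2,7,-2)
river: ρ → (-2,5,5)
ρ-cycle length = 6 (tail of 0 descent steps not counted)

6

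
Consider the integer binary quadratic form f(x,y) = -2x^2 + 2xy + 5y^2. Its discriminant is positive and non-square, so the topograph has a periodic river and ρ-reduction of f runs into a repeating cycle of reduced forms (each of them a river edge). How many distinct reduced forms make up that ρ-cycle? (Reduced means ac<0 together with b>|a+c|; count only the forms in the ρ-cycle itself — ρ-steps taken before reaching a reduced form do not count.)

D = 44, ⌊√D⌋ = 6
descent: ρ → (5,-2,-2)
descent: ρ → (-2,6,1)  [lands on river]
river: ρ → (1,6,-2)
ρ-cycle length = 2 (tail of 2 descent steps not counted)

2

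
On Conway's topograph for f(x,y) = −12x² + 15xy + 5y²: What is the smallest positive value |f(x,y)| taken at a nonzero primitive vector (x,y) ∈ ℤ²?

river: ρ → (5,15,-12)
river: ρ → (-12,9,8)
river: ρ → (8,7,-13)
river: ρ → (-13,19,2)
river: ρ → (2,21,-3)
river: ρ → (-3,21,2)
river: ρ → (2,19,-13)
river: ρ → (-13,7,8)
river: ρ → (8,9,-12)
river: ρ → (-12,15,5)
closes: descent 0, river 10
min |a| on river = 2

2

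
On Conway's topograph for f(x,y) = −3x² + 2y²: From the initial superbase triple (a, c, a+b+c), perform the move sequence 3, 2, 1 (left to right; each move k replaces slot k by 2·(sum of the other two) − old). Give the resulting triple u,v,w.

start (-3,2,-1) = (f(1,0),f(0,1),f(1,1))
replace slot 3: 2·((-3)+2) − (-1) = -1 → (-3,2,-1)
replace slot 2: 2·((-3)+(-1)) − 2 = -10 → (-3,-10,-1)
replace slot 1: 2·((-10)+(-1)) − (-3) = -19 → (-19,-10,-1)

-19,-10,-1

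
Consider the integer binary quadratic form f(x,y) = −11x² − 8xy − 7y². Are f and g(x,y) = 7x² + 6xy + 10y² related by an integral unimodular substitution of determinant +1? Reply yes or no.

D₁ = -244, D₂ = -244
f is negative-definite; reduce −f:
−f: flip: (11,8,7)→(7,-8,11)
−f: translate: b→6 (≡-8 mod 14), so (7,-8,11)→(7,6,10)
−f: reduced (well bottom): (7,6,10) with a≤c, −a<b≤a
flip sign back: reduced form of f is (-7,-6,-10)
g: reduced (well bottom): (7,6,10) with a≤c, −a<b≤a
reduced forms (-7, -6, -10) vs (7, 6, 10) ⇒ inequivalent

no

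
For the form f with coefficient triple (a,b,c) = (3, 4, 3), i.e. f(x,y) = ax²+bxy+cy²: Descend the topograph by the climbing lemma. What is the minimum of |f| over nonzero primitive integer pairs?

translate: b→-2 (≡4 mod 6), so (3,4,3)→(3,-2,2)
flip: (3,-2,2)→(2,2,3)
reduced (well bottom): (2,2,3) with a≤c, −a<b≤a
well minimum = a = 2

2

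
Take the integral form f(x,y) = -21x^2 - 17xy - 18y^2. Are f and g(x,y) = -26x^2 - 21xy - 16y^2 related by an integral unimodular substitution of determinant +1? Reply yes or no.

D₁ = -1223, D₂ = -1223
f is negative-definite; reduce −f:
−f: flip: (21,17,18)→(18,-17,21)
−f: reduced (well bottom): (18,-17,21) with a≤c, −a<b≤a
flip sign back: reduced form of f is (-18,17,-21)
g is negative-definite; reduce −g:
−g: flip: (26,21,16)→(16,-21,26)
−g: translate: b→11 (≡-21 mod 32), so (16,-21,26)→(16,11,21)
−g: reduced (well bottom): (16,11,21) with a≤c, −a<b≤a
flip sign back: reduced form of g is (-16,-11,-21)
reduced forms (-18, 17, -21) vs (-16, -11, -21) ⇒ inequivalent

no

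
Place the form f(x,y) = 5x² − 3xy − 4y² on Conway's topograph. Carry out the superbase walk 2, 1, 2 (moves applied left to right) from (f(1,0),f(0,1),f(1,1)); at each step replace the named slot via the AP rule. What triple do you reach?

start (5,-4,-2) = (f(1,0),f(0,1),f(1,1))
replace slot 2: 2·(5+(-2)) − (-4) = 10 → (5,10,-2)
replace slot 1: 2·(10+(-2)) − 5 = 11 → (11,10,-2)
replace slot 2: 2·(11+(-2)) − 10 = 8 → (11,8,-2)

11,8,-2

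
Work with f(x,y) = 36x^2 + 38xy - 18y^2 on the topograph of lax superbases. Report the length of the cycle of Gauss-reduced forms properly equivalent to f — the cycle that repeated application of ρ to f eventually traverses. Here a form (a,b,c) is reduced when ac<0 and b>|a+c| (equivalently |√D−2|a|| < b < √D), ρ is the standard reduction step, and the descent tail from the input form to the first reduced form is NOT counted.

D = 4036, ⌊√D⌋ = 63
river: ρ → (-18,34,40)
river: ρ → (40,46,-12)
river: ρ → (-12,50,32)
river: ρ → (32,14,-30)
river: ρ → (-30,46,16)
river: ρ → (16,50,-24)
river: ρ → (-24,46,20)
river: ρ → (20,34,-36)
river: ρ → (-36,38,18)
river: ρ → (18,34,-40)
river: ρ → (-40,46,12)
river: ρ → (12,50,-32)
river: ρ → (-32,14,30)
river: ρ → (30,46,-16)
river: ρ → (-16,50,24)
river: ρ → (24,46,-20)
river: ρ → (-20,34,36)
river: ρ → (36,38,-18)
ρ-cycle length = 18 (tail of 0 descent steps not counted)

18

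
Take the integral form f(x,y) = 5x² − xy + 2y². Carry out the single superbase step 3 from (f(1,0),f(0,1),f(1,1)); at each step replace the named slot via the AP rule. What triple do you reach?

start (5,2,6) = (f(1,0),f(0,1),f(1,1))
replace slot 3: 2·(5+2) − 6 = 8 → (5,2,8)

5,2,8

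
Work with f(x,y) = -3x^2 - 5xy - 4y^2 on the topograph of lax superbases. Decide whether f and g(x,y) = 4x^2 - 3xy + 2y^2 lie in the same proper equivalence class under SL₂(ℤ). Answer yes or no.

D₁ = -23, D₂ = -23
f is negative-definite; reduce −f:
−f: translate: b→-1 (≡5 mod 6), so (3,5,4)→(3,-1,2)
−f: flip: (3,-1,2)→(2,1,3)
−f: reduced (well bottom): (2,1,3) with a≤c, −a<b≤a
flip sign back: reduced form of f is (-2,-1,-3)
g: flip: (4,-3,2)→(2,3,4)
g: translate: b→-1 (≡3 mod 4), so (2,3,4)→(2,-1,3)
g: reduced (well bottom): (2,-1,3) with a≤c, −a<b≤a
reduced forms (-2, -1, -3) vs (2, -1, 3) ⇒ inequivalent

no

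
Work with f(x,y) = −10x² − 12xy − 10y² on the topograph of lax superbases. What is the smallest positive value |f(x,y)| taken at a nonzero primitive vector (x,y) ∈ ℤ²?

translate: b→-8 (≡12 mod 20), so (10,12,10)→(10,-8,8)
flip: (10,-8,8)→(8,8,10)
reduced (well bottom): (8,8,10) with a≤c, −a<b≤a
well minimum |f| = |-8| = 8 (negative-definite)

8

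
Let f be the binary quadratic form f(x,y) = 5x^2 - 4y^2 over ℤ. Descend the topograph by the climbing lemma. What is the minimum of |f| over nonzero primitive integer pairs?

descent: ρ → (-4,8,1)  [lands on river]
river: ρ → (1,8,-4)
closes: descent 1, river 2
min |a| on river = 1

1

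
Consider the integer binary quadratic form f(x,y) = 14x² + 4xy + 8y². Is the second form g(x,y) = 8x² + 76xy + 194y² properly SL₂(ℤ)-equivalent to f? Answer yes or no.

D₁ = -432, D₂ = -432
f: flip: (14,4,8)→(8,-4,14)
f: reduced (well bottom): (8,-4,14) with a≤c, −a<b≤a
g: translate: b→-4 (≡76 mod 16), so (8,76,194)→(8,-4,14)
g: reduced (well bottom): (8,-4,14) with a≤c, −a<b≤a
reduced forms (8, -4, 14) vs (8, -4, 14) ⇒ equivalent

yes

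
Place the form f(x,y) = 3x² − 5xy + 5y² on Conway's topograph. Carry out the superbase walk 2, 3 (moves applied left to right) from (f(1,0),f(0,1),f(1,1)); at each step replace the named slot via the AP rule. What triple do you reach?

start (3,5,3) = (f(1,0),f(0,1),f(1,1))
replace slot 2: 2·(3+3) − 5 = 7 → (3,7,3)
replace slot 3: 2·(3+7) − 3 = 17 → (3,7,17)

3,7,17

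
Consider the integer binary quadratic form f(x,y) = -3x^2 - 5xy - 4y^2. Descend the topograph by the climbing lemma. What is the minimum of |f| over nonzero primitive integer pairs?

translate: b→-1 (≡5 mod 6), so (3,5,4)→(3,-1,2)
flip: (3,-1,2)→(2,1,3)
reduced (well bottom): (2,1,3) with a≤c, −a<b≤a
well minimum |f| = |-2| = 2 (negative-definite)

2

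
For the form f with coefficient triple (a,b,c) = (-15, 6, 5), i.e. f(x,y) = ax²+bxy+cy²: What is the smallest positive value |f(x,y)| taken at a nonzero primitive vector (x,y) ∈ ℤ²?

descent: ρ → (5,14,-7)  [lands on river]
river: ρ → (-7,14,5)
river: ρ → (5,16,-4)
river: ρ → (-4,16,5)
closes: descent 1, river 4
min |a| on river = 4

4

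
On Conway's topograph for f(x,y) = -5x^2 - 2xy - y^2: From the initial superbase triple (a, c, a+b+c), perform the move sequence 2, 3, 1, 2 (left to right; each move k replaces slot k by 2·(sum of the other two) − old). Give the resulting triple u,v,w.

start (-5,-1,-8) = (f(1,0),f(0,1),f(1,1))
replace slot 2: 2·((-5)+(-8)) − (-1) = -25 → (-5,-25,-8)
replace slot 3: 2·((-5)+(-25)) − (-8) = -52 → (-5,-25,-52)
replace slot 1: 2·((-25)+(-52)) − (-5) = -149 → (-149,-25,-52)
replace slot 2: 2·((-149)+(-52)) − (-25) = -377 → (-149,-377,-52)

-149,-377,-52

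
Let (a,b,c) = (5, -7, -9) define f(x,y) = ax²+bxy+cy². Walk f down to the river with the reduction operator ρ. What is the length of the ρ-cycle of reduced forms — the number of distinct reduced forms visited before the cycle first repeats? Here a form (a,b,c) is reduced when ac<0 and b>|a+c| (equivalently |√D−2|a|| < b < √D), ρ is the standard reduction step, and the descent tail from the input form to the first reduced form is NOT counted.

D = 229, ⌊√D⌋ = 15
descent: ρ → (-9,7,5)  [lands on river]
river: ρ → (5,13,-3)
river: ρ → (-3,11,9)
river: ρ → (9,7,-5)
river: ρ → (-5,13,3)
river: ρ → (3,11,-9)
ρ-cycle length = 6 (tail of 1 descent step not counted)

6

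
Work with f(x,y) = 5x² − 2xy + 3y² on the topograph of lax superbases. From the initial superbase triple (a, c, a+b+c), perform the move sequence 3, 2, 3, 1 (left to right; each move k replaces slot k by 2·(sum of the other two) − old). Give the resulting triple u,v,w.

start (5,3,6) = (f(1,0),f(0,1),f(1,1))
replace slot 3: 2·(5+3) − 6 = 10 → (5,3,10)
replace slot 2: 2·(5+10) − 3 = 27 → (5,27,10)
replace slot 3: 2·(5+27) − 10 = 54 → (5,27,54)
replace slot 1: 2·(27+54) − 5 = 157 → (157,27,54)

157,27,54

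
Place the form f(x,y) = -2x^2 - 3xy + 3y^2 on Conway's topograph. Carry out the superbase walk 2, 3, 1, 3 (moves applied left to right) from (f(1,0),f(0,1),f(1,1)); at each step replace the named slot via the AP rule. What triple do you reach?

start (-2,3,-2) = (f(1,0),f(0,1),f(1,1))
replace slot 2: 2·((-2)+(-2)) − 3 = -11 → (-2,-11,-2)
replace slot 3: 2·((-2)+(-11)) − (-2) = -24 → (-2,-11,-24)
replace slot 1: 2·((-11)+(-24)) − (-2) = -68 → (-68,-11,-24)
replace slot 3: 2·((-68)+(-11)) − (-24) = -134 → (-68,-11,-134)

-68,-11,-134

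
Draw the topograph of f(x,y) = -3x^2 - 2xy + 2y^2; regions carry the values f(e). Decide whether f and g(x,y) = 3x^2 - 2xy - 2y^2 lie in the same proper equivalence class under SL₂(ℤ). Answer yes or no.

D₁ = 28, D₂ = 28
river cycle of f (length 4): (2, 2, -3), (-3, 4, 1), (1, 4, -3), (-3, 2, 2)
river cycle of g (length 4): (-2, 2, 3), (3, 4, -1), (-1, 4, 3), (3, 2, -2)
cycles differ ⇒ inequivalent

no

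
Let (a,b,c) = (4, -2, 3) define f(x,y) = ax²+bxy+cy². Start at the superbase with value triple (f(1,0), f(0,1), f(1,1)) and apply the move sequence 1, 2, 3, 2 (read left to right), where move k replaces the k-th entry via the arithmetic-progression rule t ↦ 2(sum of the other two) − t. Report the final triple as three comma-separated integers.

start (4,3,5) = (f(1,0),f(0,1),f(1,1))
replace slot 1: 2·(3+5) − 4 = 12 → (12,3,5)
replace slot 2: 2·(12+5) − 3 = 31 → (12,31,5)
replace slot 3: 2·(12+31) − 5 = 81 → (12,31,81)
replace slot 2: 2·(12+81) − 31 = 155 → (12,155,81)

12,155,81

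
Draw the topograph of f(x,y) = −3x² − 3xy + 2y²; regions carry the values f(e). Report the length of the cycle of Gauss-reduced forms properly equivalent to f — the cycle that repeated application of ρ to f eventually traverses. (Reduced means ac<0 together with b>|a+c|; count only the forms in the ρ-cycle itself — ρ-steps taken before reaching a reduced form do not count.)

D = 33, ⌊√D⌋ = 5
descent: ρ → (2,3,-3)  [lands on river]
river: ρ → (-3,3,2)
river: ρ → (2,5,-1)
river: ρ → (-1,5,2)
ρ-cycle length = 4 (tail of 1 descent step not counted)

4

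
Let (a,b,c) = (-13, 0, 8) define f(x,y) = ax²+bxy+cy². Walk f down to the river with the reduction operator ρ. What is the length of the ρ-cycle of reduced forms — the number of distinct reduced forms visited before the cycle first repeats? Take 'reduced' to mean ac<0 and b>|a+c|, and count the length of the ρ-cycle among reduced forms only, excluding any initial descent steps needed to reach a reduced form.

D = 416, ⌊√D⌋ = 20
descent: ρ → (8,16,-5)  [lands on river]
river: ρ → (-5,14,11)
river: ρ → (11,8,-8)
river: ρ → (-8,8,11)
river: ρ → (11,14,-5)
river: ρ → (-5,16,8)
ρ-cycle length = 6 (tail of 1 descent step not counted)

6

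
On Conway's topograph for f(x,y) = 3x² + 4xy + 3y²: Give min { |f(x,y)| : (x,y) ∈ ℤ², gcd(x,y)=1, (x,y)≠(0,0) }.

translate: b→-2 (≡4 mod 6), so (3,4,3)→(3,-2,2)
flip: (3,-2,2)→(2,2,3)
reduced (well bottom): (2,2,3) with a≤c, −a<b≤a
well minimum = a = 2

2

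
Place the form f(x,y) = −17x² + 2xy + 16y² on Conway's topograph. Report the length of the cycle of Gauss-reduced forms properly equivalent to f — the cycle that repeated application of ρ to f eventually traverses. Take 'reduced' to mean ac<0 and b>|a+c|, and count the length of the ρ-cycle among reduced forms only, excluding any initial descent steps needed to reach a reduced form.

D = 1092, ⌊√D⌋ = 33
river: ρ → (16,30,-3)
river: ρ → (-3,30,16)
river: ρ → (16,2,-17)
river: ρ → (-17,32,1)
river: ρ → (1,32,-17)
river: ρ → (-17,2,16)
ρ-cycle length = 6 (tail of 0 descent steps not counted)

6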